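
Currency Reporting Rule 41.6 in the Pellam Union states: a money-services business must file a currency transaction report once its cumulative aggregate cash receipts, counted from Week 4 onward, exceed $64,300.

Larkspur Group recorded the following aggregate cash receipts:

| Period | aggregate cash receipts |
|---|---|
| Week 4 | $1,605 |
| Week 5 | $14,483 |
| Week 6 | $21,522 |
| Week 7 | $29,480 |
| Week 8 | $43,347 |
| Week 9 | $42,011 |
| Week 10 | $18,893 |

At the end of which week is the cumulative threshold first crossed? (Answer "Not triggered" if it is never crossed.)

Week 7

Through Week 4: $1,605
Through Week 5: $16,088
Through Week 6: $37,610
Through Week 7: $67,090 ← exceeds threshold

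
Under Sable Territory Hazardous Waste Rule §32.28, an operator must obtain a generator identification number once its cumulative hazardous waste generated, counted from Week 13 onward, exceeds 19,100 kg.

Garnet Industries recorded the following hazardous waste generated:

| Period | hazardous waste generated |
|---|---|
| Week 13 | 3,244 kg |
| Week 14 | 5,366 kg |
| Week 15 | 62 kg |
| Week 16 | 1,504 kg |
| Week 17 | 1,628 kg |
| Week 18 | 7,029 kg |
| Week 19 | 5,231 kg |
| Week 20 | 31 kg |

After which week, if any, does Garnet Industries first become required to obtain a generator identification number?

Week 19

Through Week 13: 3,244 kg
Through Week 14: 8,610 kg
Through Week 15: 8,672 kg
Through Week 16: 10,176 kg
Through Week 17: 11,804 kg
Through Week 18: 18,833 kg
Through Week 19: 24,064 kg ← exceeds threshold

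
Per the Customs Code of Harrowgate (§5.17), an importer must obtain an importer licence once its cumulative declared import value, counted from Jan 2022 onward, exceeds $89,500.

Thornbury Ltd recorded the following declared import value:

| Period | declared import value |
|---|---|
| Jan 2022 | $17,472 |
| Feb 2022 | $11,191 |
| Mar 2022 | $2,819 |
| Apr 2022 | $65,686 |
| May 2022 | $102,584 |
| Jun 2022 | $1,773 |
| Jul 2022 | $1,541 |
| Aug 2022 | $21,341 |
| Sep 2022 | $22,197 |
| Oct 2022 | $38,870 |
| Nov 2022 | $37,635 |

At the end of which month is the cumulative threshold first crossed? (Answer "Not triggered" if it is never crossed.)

Through Jan 2022: $17,472
Through Feb 2022: $28,663
Through Mar 2022: $31,482
Through Apr 2022: $97,168 ← exceeds threshold

Apr 2022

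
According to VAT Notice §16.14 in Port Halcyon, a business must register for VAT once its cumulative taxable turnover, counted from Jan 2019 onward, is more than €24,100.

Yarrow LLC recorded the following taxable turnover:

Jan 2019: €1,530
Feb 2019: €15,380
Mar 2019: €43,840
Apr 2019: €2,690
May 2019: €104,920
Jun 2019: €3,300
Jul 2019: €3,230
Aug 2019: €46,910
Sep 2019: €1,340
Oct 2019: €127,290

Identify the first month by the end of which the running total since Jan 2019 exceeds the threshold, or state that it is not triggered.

Through Jan 2019: €1,530
Through Feb 2019: €16,910
Through Mar 2019: €60,750 ← exceeds threshold

Mar 2019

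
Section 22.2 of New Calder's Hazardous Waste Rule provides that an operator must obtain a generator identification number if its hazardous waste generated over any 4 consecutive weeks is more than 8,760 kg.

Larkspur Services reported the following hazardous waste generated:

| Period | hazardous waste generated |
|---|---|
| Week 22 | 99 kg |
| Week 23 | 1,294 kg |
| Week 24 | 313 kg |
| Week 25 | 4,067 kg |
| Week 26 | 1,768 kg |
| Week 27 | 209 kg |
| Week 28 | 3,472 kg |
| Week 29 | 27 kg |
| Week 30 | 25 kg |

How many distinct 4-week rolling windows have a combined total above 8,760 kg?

1

Week 22–Week 25: 99 kg + 1,294 kg + 313 kg + 4,067 kg = 5,773 kg (under)
Week 23–Week 26: 1,294 kg + 313 kg + 4,067 kg + 1,768 kg = 7,442 kg (under)
Week 24–Week 27: 313 kg + 4,067 kg + 1,768 kg + 209 kg = 6,357 kg (under)
Week 25–Week 28: 4,067 kg + 1,768 kg + 209 kg + 3,472 kg = 9,516 kg (over)
Week 26–Week 29: 1,768 kg + 209 kg + 3,472 kg + 27 kg = 5,476 kg (under)
Week 27–Week 30: 209 kg + 3,472 kg + 27 kg + 25 kg = 3,733 kg (under)
1 window exceeds the threshold.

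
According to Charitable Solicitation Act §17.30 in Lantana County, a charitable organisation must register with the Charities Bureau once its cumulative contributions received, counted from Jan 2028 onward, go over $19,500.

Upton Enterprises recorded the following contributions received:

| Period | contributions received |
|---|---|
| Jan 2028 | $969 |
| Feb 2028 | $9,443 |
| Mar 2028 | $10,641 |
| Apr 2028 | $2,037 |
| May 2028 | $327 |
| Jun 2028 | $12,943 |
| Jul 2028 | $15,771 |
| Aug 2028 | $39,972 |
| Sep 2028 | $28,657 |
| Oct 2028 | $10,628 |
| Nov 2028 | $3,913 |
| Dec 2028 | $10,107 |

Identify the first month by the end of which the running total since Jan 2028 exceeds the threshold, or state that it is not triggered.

Mar 2028

Through Jan 2028: $969
Through Feb 2028: $10,412
Through Mar 2028: $21,053 ← exceeds threshold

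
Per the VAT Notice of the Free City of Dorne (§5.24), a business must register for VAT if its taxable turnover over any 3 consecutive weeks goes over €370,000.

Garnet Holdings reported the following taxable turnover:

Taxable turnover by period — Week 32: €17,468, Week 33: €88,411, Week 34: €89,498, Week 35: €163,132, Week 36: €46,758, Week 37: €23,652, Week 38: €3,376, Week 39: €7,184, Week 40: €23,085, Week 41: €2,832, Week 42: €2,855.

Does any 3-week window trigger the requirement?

Week 32–Week 34: €17,468 + €88,411 + €89,498 = €195,377 (under)
Week 33–Week 35: €88,411 + €89,498 + €163,132 = €341,041 (under)
Week 34–Week 36: €89,498 + €163,132 + €46,758 = €299,388 (under)
Week 35–Week 37: €163,132 + €46,758 + €23,652 = €233,542 (under)
Week 36–Week 38: €46,758 + €23,652 + €3,376 = €73,786 (under)
Week 37–Week 39: €23,652 + €3,376 + €7,184 = €34,212 (under)
Week 38–Week 40: €3,376 + €7,184 + €23,085 = €33,645 (under)
Week 39–Week 41: €7,184 + €23,085 + €2,832 = €33,101 (under)
Week 40–Week 42: €23,085 + €2,832 + €2,855 = €28,772 (under)
No window exceeds €370,000.

No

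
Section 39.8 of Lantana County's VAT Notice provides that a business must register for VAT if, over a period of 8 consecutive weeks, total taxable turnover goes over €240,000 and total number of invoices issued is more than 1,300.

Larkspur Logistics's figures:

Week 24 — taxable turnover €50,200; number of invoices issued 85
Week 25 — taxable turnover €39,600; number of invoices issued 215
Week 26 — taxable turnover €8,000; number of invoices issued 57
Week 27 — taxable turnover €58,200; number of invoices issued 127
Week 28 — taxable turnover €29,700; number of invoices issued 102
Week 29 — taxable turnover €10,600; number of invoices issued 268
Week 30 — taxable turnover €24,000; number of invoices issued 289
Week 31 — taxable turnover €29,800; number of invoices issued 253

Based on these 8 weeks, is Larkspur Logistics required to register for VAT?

Total taxable turnover: €50,200 + €39,600 + €8,000 + €58,200 + €29,700 + €10,600 + €24,000 + €29,800 = €250,100 (> €240,000).
Total number of invoices issued: 85 + 215 + 57 + 127 + 102 + 268 + 289 + 253 = 1,396 (> 1,300).
The test is 'and': both thresholds are exceeded.

Yes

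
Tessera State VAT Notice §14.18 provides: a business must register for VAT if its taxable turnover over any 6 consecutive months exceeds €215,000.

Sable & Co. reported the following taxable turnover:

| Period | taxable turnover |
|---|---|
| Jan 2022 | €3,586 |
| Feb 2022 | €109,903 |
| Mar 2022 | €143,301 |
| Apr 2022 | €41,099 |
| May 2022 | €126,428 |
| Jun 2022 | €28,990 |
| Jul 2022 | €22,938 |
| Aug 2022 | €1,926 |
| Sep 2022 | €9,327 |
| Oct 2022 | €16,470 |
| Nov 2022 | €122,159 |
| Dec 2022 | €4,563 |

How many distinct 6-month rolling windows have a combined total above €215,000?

Jan 2022–Jun 2022: €3,586 + €109,903 + €143,301 + €41,099 + €126,428 + €28,990 = €453,307 (over)
Feb 2022–Jul 2022: €109,903 + €143,301 + €41,099 + €126,428 + €28,990 + €22,938 = €472,659 (over)
Mar 2022–Aug 2022: €143,301 + €41,099 + €126,428 + €28,990 + €22,938 + €1,926 = €364,682 (over)
Apr 2022–Sep 2022: €41,099 + €126,428 + €28,990 + €22,938 + €1,926 + €9,327 = €230,708 (over)
May 2022–Oct 2022: €126,428 + €28,990 + €22,938 + €1,926 + €9,327 + €16,470 = €206,079 (under)
Jun 2022–Nov 2022: €28,990 + €22,938 + €1,926 + €9,327 + €16,470 + €122,159 = €201,810 (under)
Jul 2022–Dec 2022: €22,938 + €1,926 + €9,327 + €16,470 + €122,159 + €4,563 = €177,383 (under)
4 windows exceed the threshold.

4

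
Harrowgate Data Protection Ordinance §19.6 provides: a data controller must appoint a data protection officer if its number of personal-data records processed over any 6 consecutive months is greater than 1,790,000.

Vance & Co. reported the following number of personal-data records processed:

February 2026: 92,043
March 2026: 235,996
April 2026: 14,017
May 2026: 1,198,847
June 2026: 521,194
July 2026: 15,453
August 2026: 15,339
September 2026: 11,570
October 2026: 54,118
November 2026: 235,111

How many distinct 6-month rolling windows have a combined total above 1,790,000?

February 2026–July 2026: 92,043 + 235,996 + 14,017 + 1,198,847 + 521,194 + 15,453 = 2,077,550 (over)
March 2026–August 2026: 235,996 + 14,017 + 1,198,847 + 521,194 + 15,453 + 15,339 = 2,000,846 (over)
April 2026–September 2026: 14,017 + 1,198,847 + 521,194 + 15,453 + 15,339 + 11,570 = 1,776,420 (under)
May 2026–October 2026: 1,198,847 + 521,194 + 15,453 + 15,339 + 11,570 + 54,118 = 1,816,521 (over)
June 2026–November 2026: 521,194 + 15,453 + 15,339 + 11,570 + 54,118 + 235,111 = 852,785 (under)
3 windows exceed the threshold.

3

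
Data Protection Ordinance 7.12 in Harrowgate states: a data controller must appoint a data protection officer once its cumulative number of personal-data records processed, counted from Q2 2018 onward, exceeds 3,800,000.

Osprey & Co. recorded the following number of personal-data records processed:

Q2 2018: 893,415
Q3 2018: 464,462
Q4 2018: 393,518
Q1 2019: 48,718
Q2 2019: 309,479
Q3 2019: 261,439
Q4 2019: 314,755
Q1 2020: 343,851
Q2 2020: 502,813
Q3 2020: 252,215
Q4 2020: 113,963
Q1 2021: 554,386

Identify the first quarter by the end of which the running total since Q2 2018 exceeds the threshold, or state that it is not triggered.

Q4 2020

Through Q2 2018: 893,415
Through Q3 2018: 1,357,877
Through Q4 2018: 1,751,395
Through Q1 2019: 1,800,113
Through Q2 2019: 2,109,592
Through Q3 2019: 2,371,031
Through Q4 2019: 2,685,786
Through Q1 2020: 3,029,637
Through Q2 2020: 3,532,450
Through Q3 2020: 3,784,665
Through Q4 2020: 3,898,628 ← exceeds threshold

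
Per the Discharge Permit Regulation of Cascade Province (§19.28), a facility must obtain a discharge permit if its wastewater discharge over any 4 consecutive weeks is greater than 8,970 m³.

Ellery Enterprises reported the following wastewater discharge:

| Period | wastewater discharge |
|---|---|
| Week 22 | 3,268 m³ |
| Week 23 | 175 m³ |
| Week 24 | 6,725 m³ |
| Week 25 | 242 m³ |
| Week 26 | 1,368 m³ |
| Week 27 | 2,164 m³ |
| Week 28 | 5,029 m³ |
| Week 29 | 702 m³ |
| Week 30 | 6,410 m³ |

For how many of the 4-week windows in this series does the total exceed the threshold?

Week 22–Week 25: 3,268 m³ + 175 m³ + 6,725 m³ + 242 m³ = 10,410 m³ (over)
Week 23–Week 26: 175 m³ + 6,725 m³ + 242 m³ + 1,368 m³ = 8,510 m³ (under)
Week 24–Week 27: 6,725 m³ + 242 m³ + 1,368 m³ + 2,164 m³ = 10,499 m³ (over)
Week 25–Week 28: 242 m³ + 1,368 m³ + 2,164 m³ + 5,029 m³ = 8,803 m³ (under)
Week 26–Week 29: 1,368 m³ + 2,164 m³ + 5,029 m³ + 702 m³ = 9,263 m³ (over)
Week 27–Week 30: 2,164 m³ + 5,029 m³ + 702 m³ + 6,410 m³ = 14,305 m³ (over)
4 windows exceed the threshold.

4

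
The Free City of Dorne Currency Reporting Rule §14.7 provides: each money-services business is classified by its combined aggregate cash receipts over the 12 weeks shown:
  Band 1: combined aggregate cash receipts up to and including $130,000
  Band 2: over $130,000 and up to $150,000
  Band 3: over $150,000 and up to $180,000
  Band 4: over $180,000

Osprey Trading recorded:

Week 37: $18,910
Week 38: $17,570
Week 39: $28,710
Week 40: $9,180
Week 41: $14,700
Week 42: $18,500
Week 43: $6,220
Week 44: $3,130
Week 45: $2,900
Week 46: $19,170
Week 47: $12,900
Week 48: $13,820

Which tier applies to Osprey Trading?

Band 3

Combined aggregate cash receipts: $18,910 + $17,570 + $28,710 + $9,180 + $14,700 + $18,500 + $6,220 + $3,130 + $2,900 + $19,170 + $12,900 + $13,820 = $165,710.
$150,000 < $165,710 ≤ $180,000, so Band 3 applies.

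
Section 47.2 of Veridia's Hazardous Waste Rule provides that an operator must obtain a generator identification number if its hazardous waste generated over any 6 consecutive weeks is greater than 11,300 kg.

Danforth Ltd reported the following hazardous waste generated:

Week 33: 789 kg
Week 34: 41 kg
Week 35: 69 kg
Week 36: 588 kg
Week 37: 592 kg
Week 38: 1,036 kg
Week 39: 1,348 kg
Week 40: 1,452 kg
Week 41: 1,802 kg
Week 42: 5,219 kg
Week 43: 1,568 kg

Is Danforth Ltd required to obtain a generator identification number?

Week 33–Week 38: 789 kg + 41 kg + 69 kg + 588 kg + 592 kg + 1,036 kg = 3,115 kg (under)
Week 34–Week 39: 41 kg + 69 kg + 588 kg + 592 kg + 1,036 kg + 1,348 kg = 3,674 kg (under)
Week 35–Week 40: 69 kg + 588 kg + 592 kg + 1,036 kg + 1,348 kg + 1,452 kg = 5,085 kg (under)
Week 36–Week 41: 588 kg + 592 kg + 1,036 kg + 1,348 kg + 1,452 kg + 1,802 kg = 6,818 kg (under)
Week 37–Week 42: 592 kg + 1,036 kg + 1,348 kg + 1,452 kg + 1,802 kg + 5,219 kg = 11,449 kg (over)
Week 38–Week 43: 1,036 kg + 1,348 kg + 1,452 kg + 1,802 kg + 5,219 kg + 1,568 kg = 12,425 kg (over)
At least one window exceeds 11,300 kg.

Yes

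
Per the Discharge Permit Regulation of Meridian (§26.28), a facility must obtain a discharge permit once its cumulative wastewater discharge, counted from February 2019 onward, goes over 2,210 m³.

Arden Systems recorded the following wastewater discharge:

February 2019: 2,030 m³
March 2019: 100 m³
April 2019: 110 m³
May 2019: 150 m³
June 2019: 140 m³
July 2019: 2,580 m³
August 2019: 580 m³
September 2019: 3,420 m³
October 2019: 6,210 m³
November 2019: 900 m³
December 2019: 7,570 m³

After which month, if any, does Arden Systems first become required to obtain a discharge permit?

Through February 2019: 2,030 m³
Through March 2019: 2,130 m³
Through April 2019: 2,240 m³ ← exceeds threshold

April 2019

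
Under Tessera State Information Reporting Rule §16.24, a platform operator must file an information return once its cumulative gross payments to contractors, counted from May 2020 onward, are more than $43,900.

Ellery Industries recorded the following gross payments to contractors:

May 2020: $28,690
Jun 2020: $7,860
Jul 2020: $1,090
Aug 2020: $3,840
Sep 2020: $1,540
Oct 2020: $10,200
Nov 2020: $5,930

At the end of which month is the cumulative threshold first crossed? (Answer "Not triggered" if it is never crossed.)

Oct 2020

Through May 2020: $28,690
Through Jun 2020: $36,550
Through Jul 2020: $37,640
Through Aug 2020: $41,480
Through Sep 2020: $43,020
Through Oct 2020: $53,220 ← exceeds threshold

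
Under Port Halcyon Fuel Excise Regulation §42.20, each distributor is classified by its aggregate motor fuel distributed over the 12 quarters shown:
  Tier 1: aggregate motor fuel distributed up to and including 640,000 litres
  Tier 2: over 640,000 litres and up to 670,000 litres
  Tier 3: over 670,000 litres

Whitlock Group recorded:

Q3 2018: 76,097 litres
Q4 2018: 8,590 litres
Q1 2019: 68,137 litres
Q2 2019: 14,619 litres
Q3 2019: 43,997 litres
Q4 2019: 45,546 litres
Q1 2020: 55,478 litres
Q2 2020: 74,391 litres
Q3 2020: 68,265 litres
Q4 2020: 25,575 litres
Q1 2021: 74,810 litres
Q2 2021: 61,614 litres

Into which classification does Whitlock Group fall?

Tier 1

Aggregate motor fuel distributed: 76,097 litres + 8,590 litres + 68,137 litres + 14,619 litres + 43,997 litres + 45,546 litres + 55,478 litres + 74,391 litres + 68,265 litres + 25,575 litres + 74,810 litres + 61,614 litres = 617,119 litres.
617,119 litres ≤ 640,000 litres, so Tier 1 applies.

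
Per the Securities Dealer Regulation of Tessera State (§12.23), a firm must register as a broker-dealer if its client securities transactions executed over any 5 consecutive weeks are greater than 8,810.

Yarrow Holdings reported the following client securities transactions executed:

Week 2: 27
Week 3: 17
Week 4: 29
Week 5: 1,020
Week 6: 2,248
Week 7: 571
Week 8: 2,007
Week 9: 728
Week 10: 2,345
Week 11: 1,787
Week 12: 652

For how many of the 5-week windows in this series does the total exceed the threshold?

Week 2–Week 6: 27 + 17 + 29 + 1,020 + 2,248 = 3,341 (under)
Week 3–Week 7: 17 + 29 + 1,020 + 2,248 + 571 = 3,885 (under)
Week 4–Week 8: 29 + 1,020 + 2,248 + 571 + 2,007 = 5,875 (under)
Week 5–Week 9: 1,020 + 2,248 + 571 + 2,007 + 728 = 6,574 (under)
Week 6–Week 10: 2,248 + 571 + 2,007 + 728 + 2,345 = 7,899 (under)
Week 7–Week 11: 571 + 2,007 + 728 + 2,345 + 1,787 = 7,438 (under)
Week 8–Week 12: 2,007 + 728 + 2,345 + 1,787 + 652 = 7,519 (under)
0 windows exceed the threshold.

0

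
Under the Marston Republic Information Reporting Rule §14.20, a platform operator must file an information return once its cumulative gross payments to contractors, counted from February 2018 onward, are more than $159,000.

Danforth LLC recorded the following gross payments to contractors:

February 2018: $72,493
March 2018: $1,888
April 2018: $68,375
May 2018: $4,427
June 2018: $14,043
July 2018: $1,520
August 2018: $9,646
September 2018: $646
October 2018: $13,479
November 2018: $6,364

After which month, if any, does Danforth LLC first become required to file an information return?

June 2018

Through February 2018: $72,493
Through March 2018: $74,381
Through April 2018: $142,756
Through May 2018: $147,183
Through June 2018: $161,226 ← exceeds threshold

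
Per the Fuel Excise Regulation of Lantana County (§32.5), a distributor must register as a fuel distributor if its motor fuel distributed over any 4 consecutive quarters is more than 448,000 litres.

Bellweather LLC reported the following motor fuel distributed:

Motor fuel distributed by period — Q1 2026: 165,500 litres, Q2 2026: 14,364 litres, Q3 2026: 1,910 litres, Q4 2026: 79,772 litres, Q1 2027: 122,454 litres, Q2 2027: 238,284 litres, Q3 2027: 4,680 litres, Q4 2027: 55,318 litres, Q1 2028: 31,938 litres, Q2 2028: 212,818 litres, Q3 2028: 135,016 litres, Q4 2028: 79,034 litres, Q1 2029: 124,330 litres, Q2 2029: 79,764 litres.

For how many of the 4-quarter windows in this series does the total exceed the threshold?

2

Q1 2026–Q4 2026: 165,500 litres + 14,364 litres + 1,910 litres + 79,772 litres = 261,546 litres (under)
Q2 2026–Q1 2027: 14,364 litres + 1,910 litres + 79,772 litres + 122,454 litres = 218,500 litres (under)
Q3 2026–Q2 2027: 1,910 litres + 79,772 litres + 122,454 litres + 238,284 litres = 442,420 litres (under)
Q4 2026–Q3 2027: 79,772 litres + 122,454 litres + 238,284 litres + 4,680 litres = 445,190 litres (under)
Q1 2027–Q4 2027: 122,454 litres + 238,284 litres + 4,680 litres + 55,318 litres = 420,736 litres (under)
Q2 2027–Q1 2028: 238,284 litres + 4,680 litres + 55,318 litres + 31,938 litres = 330,220 litres (under)
Q3 2027–Q2 2028: 4,680 litres + 55,318 litres + 31,938 litres + 212,818 litres = 304,754 litres (under)
Q4 2027–Q3 2028: 55,318 litres + 31,938 litres + 212,818 litres + 135,016 litres = 435,090 litres (under)
Q1 2028–Q4 2028: 31,938 litres + 212,818 litres + 135,016 litres + 79,034 litres = 458,806 litres (over)
Q2 2028–Q1 2029: 212,818 litres + 135,016 litres + 79,034 litres + 124,330 litres = 551,198 litres (over)
Q3 2028–Q2 2029: 135,016 litres + 79,034 litres + 124,330 litres + 79,764 litres = 418,144 litres (under)
2 windows exceed the threshold.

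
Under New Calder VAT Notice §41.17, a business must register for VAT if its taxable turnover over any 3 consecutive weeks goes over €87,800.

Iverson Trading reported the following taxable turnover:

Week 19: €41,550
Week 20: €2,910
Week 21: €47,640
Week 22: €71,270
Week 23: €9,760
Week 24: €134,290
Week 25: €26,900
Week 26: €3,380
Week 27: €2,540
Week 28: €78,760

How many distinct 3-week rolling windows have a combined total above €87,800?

6

Week 19–Week 21: €41,550 + €2,910 + €47,640 = €92,100 (over)
Week 20–Week 22: €2,910 + €47,640 + €71,270 = €121,820 (over)
Week 21–Week 23: €47,640 + €71,270 + €9,760 = €128,670 (over)
Week 22–Week 24: €71,270 + €9,760 + €134,290 = €215,320 (over)
Week 23–Week 25: €9,760 + €134,290 + €26,900 = €170,950 (over)
Week 24–Week 26: €134,290 + €26,900 + €3,380 = €164,570 (over)
Week 25–Week 27: €26,900 + €3,380 + €2,540 = €32,820 (under)
Week 26–Week 28: €3,380 + €2,540 + €78,760 = €84,680 (under)
6 windows exceed the threshold.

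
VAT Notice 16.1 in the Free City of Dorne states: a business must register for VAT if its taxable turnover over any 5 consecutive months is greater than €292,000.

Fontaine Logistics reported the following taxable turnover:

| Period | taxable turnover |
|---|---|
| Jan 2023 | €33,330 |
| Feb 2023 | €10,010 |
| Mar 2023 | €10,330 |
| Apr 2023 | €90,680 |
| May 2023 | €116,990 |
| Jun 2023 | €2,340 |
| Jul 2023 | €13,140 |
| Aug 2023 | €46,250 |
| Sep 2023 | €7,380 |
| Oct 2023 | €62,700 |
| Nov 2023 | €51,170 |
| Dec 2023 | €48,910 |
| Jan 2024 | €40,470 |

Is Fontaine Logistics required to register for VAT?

Jan 2023–May 2023: €33,330 + €10,010 + €10,330 + €90,680 + €116,990 = €261,340 (under)
Feb 2023–Jun 2023: €10,010 + €10,330 + €90,680 + €116,990 + €2,340 = €230,350 (under)
Mar 2023–Jul 2023: €10,330 + €90,680 + €116,990 + €2,340 + €13,140 = €233,480 (under)
Apr 2023–Aug 2023: €90,680 + €116,990 + €2,340 + €13,140 + €46,250 = €269,400 (under)
May 2023–Sep 2023: €116,990 + €2,340 + €13,140 + €46,250 + €7,380 = €186,100 (under)
Jun 2023–Oct 2023: €2,340 + €13,140 + €46,250 + €7,380 + €62,700 = €131,810 (under)
Jul 2023–Nov 2023: €13,140 + €46,250 + €7,380 + €62,700 + €51,170 = €180,640 (under)
Aug 2023–Dec 2023: €46,250 + €7,380 + €62,700 + €51,170 + €48,910 = €216,410 (under)
Sep 2023–Jan 2024: €7,380 + €62,700 + €51,170 + €48,910 + €40,470 = €210,630 (under)
No window exceeds €292,000.

No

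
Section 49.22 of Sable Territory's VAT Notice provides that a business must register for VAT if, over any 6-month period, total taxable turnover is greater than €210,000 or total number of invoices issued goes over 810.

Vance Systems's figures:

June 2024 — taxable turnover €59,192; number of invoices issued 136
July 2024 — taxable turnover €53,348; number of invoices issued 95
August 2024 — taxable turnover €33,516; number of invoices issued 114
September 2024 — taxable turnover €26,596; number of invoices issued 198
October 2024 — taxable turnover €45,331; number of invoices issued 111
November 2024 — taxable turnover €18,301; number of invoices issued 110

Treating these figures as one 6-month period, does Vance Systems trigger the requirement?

Yes

Total taxable turnover: €59,192 + €53,348 + €33,516 + €26,596 + €45,331 + €18,301 = €236,284 (> €210,000).
Total number of invoices issued: 136 + 95 + 114 + 198 + 111 + 110 = 764 (≤ 810).
The test is 'or': at least one threshold is exceeded.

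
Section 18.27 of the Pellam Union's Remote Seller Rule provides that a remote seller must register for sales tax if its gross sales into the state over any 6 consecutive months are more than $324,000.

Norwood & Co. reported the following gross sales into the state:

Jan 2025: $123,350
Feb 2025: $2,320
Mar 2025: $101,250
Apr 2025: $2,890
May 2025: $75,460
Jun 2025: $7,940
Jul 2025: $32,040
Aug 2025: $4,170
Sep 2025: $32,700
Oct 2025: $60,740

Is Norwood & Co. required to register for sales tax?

No

Jan 2025–Jun 2025: $123,350 + $2,320 + $101,250 + $2,890 + $75,460 + $7,940 = $313,210 (under)
Feb 2025–Jul 2025: $2,320 + $101,250 + $2,890 + $75,460 + $7,940 + $32,040 = $221,900 (under)
Mar 2025–Aug 2025: $101,250 + $2,890 + $75,460 + $7,940 + $32,040 + $4,170 = $223,750 (under)
Apr 2025–Sep 2025: $2,890 + $75,460 + $7,940 + $32,040 + $4,170 + $32,700 = $155,200 (under)
May 2025–Oct 2025: $75,460 + $7,940 + $32,040 + $4,170 + $32,700 + $60,740 = $213,050 (under)
No window exceeds $324,000.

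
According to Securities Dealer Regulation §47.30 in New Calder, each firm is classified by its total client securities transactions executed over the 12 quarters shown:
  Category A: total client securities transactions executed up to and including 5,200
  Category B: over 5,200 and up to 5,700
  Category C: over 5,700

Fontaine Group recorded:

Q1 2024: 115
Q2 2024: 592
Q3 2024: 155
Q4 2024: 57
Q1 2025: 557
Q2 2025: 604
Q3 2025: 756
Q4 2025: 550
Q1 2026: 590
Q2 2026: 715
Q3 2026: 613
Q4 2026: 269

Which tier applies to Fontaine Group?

Category B

Total client securities transactions executed: 115 + 592 + 155 + 57 + 557 + 604 + 756 + 550 + 590 + 715 + 613 + 269 = 5,573.
5,200 < 5,573 ≤ 5,700, so Category B applies.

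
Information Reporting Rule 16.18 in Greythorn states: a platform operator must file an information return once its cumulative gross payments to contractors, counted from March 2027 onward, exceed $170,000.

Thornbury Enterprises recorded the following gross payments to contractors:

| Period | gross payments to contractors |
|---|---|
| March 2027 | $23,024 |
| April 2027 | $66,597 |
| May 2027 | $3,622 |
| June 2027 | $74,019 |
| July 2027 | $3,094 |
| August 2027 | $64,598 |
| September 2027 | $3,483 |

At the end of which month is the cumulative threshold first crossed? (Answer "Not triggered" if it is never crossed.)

Through March 2027: $23,024
Through April 2027: $89,621
Through May 2027: $93,243
Through June 2027: $167,262
Through July 2027: $170,356 ← exceeds threshold

July 2027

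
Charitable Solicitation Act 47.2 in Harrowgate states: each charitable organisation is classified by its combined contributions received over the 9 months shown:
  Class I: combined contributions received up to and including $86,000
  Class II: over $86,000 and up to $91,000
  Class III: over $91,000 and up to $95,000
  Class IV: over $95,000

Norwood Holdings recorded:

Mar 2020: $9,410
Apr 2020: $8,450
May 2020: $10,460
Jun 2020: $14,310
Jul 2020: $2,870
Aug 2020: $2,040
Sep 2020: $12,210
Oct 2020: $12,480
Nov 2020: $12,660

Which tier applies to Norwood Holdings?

Class I

Combined contributions received: $9,410 + $8,450 + $10,460 + $14,310 + $2,870 + $2,040 + $12,210 + $12,480 + $12,660 = $84,890.
$84,890 ≤ $86,000, so Class I applies.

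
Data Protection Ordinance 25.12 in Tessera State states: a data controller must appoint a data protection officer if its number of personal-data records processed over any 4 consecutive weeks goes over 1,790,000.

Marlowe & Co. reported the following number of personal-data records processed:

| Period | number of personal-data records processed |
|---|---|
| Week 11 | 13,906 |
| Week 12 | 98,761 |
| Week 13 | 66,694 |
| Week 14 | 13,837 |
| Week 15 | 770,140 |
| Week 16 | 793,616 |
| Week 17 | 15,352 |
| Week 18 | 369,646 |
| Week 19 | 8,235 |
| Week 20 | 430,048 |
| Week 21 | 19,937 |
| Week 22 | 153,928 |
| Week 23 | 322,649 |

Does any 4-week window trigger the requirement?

Week 11–Week 14: 13,906 + 98,761 + 66,694 + 13,837 = 193,198 (under)
Week 12–Week 15: 98,761 + 66,694 + 13,837 + 770,140 = 949,432 (under)
Week 13–Week 16: 66,694 + 13,837 + 770,140 + 793,616 = 1,644,287 (under)
Week 14–Week 17: 13,837 + 770,140 + 793,616 + 15,352 = 1,592,945 (under)
Week 15–Week 18: 770,140 + 793,616 + 15,352 + 369,646 = 1,948,754 (over)
Week 16–Week 19: 793,616 + 15,352 + 369,646 + 8,235 = 1,186,849 (under)
Week 17–Week 20: 15,352 + 369,646 + 8,235 + 430,048 = 823,281 (under)
Week 18–Week 21: 369,646 + 8,235 + 430,048 + 19,937 = 827,866 (under)
Week 19–Week 22: 8,235 + 430,048 + 19,937 + 153,928 = 612,148 (under)
Week 20–Week 23: 430,048 + 19,937 + 153,928 + 322,649 = 926,562 (under)
At least one window exceeds 1,790,000.

Yes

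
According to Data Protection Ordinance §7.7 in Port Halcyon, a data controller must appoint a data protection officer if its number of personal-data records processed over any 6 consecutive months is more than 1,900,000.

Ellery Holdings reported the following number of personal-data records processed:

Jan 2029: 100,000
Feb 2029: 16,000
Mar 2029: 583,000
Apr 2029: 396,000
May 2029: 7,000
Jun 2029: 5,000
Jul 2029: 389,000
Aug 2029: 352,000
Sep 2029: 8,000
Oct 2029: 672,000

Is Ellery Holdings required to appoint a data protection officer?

Jan 2029–Jun 2029: 100,000 + 16,000 + 583,000 + 396,000 + 7,000 + 5,000 = 1,107,000 (under)
Feb 2029–Jul 2029: 16,000 + 583,000 + 396,000 + 7,000 + 5,000 + 389,000 = 1,396,000 (under)
Mar 2029–Aug 2029: 583,000 + 396,000 + 7,000 + 5,000 + 389,000 + 352,000 = 1,732,000 (under)
Apr 2029–Sep 2029: 396,000 + 7,000 + 5,000 + 389,000 + 352,000 + 8,000 = 1,157,000 (under)
May 2029–Oct 2029: 7,000 + 5,000 + 389,000 + 352,000 + 8,000 + 672,000 = 1,433,000 (under)
No window exceeds 1,900,000.

No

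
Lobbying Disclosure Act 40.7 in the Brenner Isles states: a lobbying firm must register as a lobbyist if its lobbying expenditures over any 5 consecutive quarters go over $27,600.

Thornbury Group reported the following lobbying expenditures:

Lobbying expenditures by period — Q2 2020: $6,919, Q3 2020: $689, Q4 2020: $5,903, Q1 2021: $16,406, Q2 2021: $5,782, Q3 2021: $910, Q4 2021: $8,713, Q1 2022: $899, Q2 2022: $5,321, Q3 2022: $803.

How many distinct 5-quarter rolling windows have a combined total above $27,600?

4

Q2 2020–Q2 2021: $6,919 + $689 + $5,903 + $16,406 + $5,782 = $35,699 (over)
Q3 2020–Q3 2021: $689 + $5,903 + $16,406 + $5,782 + $910 = $29,690 (over)
Q4 2020–Q4 2021: $5,903 + $16,406 + $5,782 + $910 + $8,713 = $37,714 (over)
Q1 2021–Q1 2022: $16,406 + $5,782 + $910 + $8,713 + $899 = $32,710 (over)
Q2 2021–Q2 2022: $5,782 + $910 + $8,713 + $899 + $5,321 = $21,625 (under)
Q3 2021–Q3 2022: $910 + $8,713 + $899 + $5,321 + $803 = $16,646 (under)
4 windows exceed the threshold.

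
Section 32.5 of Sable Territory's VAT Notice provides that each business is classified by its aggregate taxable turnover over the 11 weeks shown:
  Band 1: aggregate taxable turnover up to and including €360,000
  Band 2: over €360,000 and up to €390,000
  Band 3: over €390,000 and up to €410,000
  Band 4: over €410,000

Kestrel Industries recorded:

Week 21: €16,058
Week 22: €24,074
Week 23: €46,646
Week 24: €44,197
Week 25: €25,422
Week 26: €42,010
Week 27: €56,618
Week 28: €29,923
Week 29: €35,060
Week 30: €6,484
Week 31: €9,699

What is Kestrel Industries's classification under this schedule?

Band 1

Aggregate taxable turnover: €16,058 + €24,074 + €46,646 + €44,197 + €25,422 + €42,010 + €56,618 + €29,923 + €35,060 + €6,484 + €9,699 = €336,191.
€336,191 ≤ €360,000, so Band 1 applies.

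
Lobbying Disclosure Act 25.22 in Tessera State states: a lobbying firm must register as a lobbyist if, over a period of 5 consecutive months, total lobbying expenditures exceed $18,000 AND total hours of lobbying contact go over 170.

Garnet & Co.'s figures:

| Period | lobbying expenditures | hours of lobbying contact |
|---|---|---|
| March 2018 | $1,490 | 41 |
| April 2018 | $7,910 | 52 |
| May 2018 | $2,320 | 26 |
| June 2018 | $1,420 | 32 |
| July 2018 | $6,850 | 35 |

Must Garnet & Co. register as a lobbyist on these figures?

Total lobbying expenditures: $1,490 + $7,910 + $2,320 + $1,420 + $6,850 = $19,990 (> $18,000).
Total hours of lobbying contact: 41 + 52 + 26 + 32 + 35 = 186 (> 170).
The test is 'and': both thresholds are exceeded.

Yes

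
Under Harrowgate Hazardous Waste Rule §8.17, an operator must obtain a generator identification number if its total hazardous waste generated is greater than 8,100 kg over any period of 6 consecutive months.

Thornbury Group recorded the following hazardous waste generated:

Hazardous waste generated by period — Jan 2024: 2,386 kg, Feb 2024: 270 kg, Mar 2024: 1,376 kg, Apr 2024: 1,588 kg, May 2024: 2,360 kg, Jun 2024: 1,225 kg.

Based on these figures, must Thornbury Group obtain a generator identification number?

Yes

Total hazardous waste generated: 2,386 kg + 270 kg + 1,376 kg + 1,588 kg + 2,360 kg + 1,225 kg = 9,205 kg.
9,205 kg > 8,100 kg, so the threshold is exceeded.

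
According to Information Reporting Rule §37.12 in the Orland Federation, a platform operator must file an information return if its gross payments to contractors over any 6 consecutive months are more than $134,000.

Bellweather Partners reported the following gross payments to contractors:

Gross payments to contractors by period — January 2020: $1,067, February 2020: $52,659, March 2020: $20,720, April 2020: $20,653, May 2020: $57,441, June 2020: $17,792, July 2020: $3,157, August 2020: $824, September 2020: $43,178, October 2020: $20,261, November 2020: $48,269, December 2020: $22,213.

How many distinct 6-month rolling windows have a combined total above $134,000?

January 2020–June 2020: $1,067 + $52,659 + $20,720 + $20,653 + $57,441 + $17,792 = $170,332 (over)
February 2020–July 2020: $52,659 + $20,720 + $20,653 + $57,441 + $17,792 + $3,157 = $172,422 (over)
March 2020–August 2020: $20,720 + $20,653 + $57,441 + $17,792 + $3,157 + $824 = $120,587 (under)
April 2020–September 2020: $20,653 + $57,441 + $17,792 + $3,157 + $824 + $43,178 = $143,045 (over)
May 2020–October 2020: $57,441 + $17,792 + $3,157 + $824 + $43,178 + $20,261 = $142,653 (over)
June 2020–November 2020: $17,792 + $3,157 + $824 + $43,178 + $20,261 + $48,269 = $133,481 (under)
July 2020–December 2020: $3,157 + $824 + $43,178 + $20,261 + $48,269 + $22,213 = $137,902 (over)
5 windows exceed the threshold.

5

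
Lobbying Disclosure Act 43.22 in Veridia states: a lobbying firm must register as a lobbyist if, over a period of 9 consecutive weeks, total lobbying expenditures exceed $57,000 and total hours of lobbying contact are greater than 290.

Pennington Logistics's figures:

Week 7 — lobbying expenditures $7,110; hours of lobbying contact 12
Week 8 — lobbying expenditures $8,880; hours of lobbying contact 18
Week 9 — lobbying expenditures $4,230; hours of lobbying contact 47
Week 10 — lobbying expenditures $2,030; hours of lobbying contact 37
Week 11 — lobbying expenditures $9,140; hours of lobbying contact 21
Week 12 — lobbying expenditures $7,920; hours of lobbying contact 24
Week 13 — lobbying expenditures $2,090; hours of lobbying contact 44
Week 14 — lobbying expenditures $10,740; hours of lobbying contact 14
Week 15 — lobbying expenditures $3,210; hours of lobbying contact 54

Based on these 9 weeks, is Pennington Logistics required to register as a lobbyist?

Total lobbying expenditures: $7,110 + $8,880 + $4,230 + $2,030 + $9,140 + $7,920 + $2,090 + $10,740 + $3,210 = $55,350 (≤ $57,000).
Total hours of lobbying contact: 12 + 18 + 47 + 37 + 21 + 24 + 44 + 14 + 54 = 271 (≤ 290).
The test is 'and': the rule requires both, and at least one is not exceeded.

No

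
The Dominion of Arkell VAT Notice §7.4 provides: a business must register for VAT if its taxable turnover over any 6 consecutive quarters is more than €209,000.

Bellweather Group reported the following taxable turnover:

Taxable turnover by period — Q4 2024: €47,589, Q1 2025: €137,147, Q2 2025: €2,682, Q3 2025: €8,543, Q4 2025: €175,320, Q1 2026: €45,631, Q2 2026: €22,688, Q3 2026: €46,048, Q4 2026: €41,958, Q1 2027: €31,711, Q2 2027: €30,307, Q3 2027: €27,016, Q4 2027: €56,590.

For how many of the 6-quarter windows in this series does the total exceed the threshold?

7

Q4 2024–Q1 2026: €47,589 + €137,147 + €2,682 + €8,543 + €175,320 + €45,631 = €416,912 (over)
Q1 2025–Q2 2026: €137,147 + €2,682 + €8,543 + €175,320 + €45,631 + €22,688 = €392,011 (over)
Q2 2025–Q3 2026: €2,682 + €8,543 + €175,320 + €45,631 + €22,688 + €46,048 = €300,912 (over)
Q3 2025–Q4 2026: €8,543 + €175,320 + €45,631 + €22,688 + €46,048 + €41,958 = €340,188 (over)
Q4 2025–Q1 2027: €175,320 + €45,631 + €22,688 + €46,048 + €41,958 + €31,711 = €363,356 (over)
Q1 2026–Q2 2027: €45,631 + €22,688 + €46,048 + €41,958 + €31,711 + €30,307 = €218,343 (over)
Q2 2026–Q3 2027: €22,688 + €46,048 + €41,958 + €31,711 + €30,307 + €27,016 = €199,728 (under)
Q3 2026–Q4 2027: €46,048 + €41,958 + €31,711 + €30,307 + €27,016 + €56,590 = €233,630 (over)
7 windows exceed the threshold.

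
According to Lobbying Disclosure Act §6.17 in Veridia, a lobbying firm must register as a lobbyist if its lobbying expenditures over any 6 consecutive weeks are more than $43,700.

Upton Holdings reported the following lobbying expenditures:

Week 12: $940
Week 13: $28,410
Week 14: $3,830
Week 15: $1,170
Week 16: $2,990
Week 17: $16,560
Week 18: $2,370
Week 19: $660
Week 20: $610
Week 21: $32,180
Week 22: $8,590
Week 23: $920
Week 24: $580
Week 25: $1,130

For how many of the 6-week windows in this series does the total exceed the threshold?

6

Week 12–Week 17: $940 + $28,410 + $3,830 + $1,170 + $2,990 + $16,560 = $53,900 (over)
Week 13–Week 18: $28,410 + $3,830 + $1,170 + $2,990 + $16,560 + $2,370 = $55,330 (over)
Week 14–Week 19: $3,830 + $1,170 + $2,990 + $16,560 + $2,370 + $660 = $27,580 (under)
Week 15–Week 20: $1,170 + $2,990 + $16,560 + $2,370 + $660 + $610 = $24,360 (under)
Week 16–Week 21: $2,990 + $16,560 + $2,370 + $660 + $610 + $32,180 = $55,370 (over)
Week 17–Week 22: $16,560 + $2,370 + $660 + $610 + $32,180 + $8,590 = $60,970 (over)
Week 18–Week 23: $2,370 + $660 + $610 + $32,180 + $8,590 + $920 = $45,330 (over)
Week 19–Week 24: $660 + $610 + $32,180 + $8,590 + $920 + $580 = $43,540 (under)
Week 20–Week 25: $610 + $32,180 + $8,590 + $920 + $580 + $1,130 = $44,010 (over)
6 windows exceed the threshold.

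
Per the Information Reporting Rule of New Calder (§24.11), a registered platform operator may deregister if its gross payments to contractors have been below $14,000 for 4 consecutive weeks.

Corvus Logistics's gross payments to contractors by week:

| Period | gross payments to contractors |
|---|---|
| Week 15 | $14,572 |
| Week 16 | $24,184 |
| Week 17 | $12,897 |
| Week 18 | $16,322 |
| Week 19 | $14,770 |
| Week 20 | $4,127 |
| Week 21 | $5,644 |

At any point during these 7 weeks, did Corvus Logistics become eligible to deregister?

Weeks below $14,000: Week 17, Week 20, Week 21.
Longest run of consecutive weeks below the threshold: 2.
2 < 4, so Corvus Logistics never became eligible.

No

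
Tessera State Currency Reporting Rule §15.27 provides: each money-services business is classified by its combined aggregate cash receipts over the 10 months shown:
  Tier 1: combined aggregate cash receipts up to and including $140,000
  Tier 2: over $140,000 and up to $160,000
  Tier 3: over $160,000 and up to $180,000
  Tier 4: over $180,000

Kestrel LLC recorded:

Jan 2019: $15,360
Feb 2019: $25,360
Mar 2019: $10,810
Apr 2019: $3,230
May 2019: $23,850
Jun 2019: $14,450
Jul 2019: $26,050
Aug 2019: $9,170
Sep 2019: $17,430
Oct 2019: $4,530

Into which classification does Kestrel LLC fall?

Tier 2

Combined aggregate cash receipts: $15,360 + $25,360 + $10,810 + $3,230 + $23,850 + $14,450 + $26,050 + $9,170 + $17,430 + $4,530 = $150,240.
$140,000 < $150,240 ≤ $160,000, so Tier 2 applies.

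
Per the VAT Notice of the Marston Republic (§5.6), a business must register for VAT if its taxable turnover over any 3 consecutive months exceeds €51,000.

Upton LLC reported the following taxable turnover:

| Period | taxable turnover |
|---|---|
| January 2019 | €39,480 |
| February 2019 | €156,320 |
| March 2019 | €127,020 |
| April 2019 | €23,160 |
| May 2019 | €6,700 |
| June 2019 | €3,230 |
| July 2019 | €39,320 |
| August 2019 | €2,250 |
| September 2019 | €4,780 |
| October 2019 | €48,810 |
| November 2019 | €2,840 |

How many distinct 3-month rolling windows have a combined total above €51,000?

5

January 2019–March 2019: €39,480 + €156,320 + €127,020 = €322,820 (over)
February 2019–April 2019: €156,320 + €127,020 + €23,160 = €306,500 (over)
March 2019–May 2019: €127,020 + €23,160 + €6,700 = €156,880 (over)
April 2019–June 2019: €23,160 + €6,700 + €3,230 = €33,090 (under)
May 2019–July 2019: €6,700 + €3,230 + €39,320 = €49,250 (under)
June 2019–August 2019: €3,230 + €39,320 + €2,250 = €44,800 (under)
July 2019–September 2019: €39,320 + €2,250 + €4,780 = €46,350 (under)
August 2019–October 2019: €2,250 + €4,780 + €48,810 = €55,840 (over)
September 2019–November 2019: €4,780 + €48,810 + €2,840 = €56,430 (over)
5 windows exceed the threshold.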